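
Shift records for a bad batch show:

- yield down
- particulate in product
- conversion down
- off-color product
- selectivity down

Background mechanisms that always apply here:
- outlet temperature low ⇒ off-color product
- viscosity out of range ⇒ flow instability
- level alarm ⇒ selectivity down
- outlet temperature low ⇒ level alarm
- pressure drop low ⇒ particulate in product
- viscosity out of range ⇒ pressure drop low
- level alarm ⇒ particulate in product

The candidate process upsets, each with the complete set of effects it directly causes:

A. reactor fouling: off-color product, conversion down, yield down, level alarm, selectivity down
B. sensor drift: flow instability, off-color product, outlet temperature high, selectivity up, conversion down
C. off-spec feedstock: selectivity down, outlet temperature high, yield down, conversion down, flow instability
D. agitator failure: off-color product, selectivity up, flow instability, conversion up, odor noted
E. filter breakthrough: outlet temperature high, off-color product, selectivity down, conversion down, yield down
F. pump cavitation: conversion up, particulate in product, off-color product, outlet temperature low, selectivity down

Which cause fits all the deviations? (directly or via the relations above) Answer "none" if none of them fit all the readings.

A

For each candidate, compare predicted effects to what was observed:
(A) reactor fouling — yield down yes; particulate in product yes (via level alarm → particulate in product); conversion down yes; off-color product yes; selectivity down yes
(B) sensor drift — yield down NO; particulate in product NO; conversion down yes; off-color product yes; selectivity down NO
(C) off-spec feedstock — yield down yes; particulate in product NO; conversion down yes; off-color product NO; selectivity down yes
(D) agitator failure — fails on yield down, particulate in product, conversion down, selectivity down (predicts conversion up, not conversion down; predicts selectivity up, not selectivity down)
(E) filter breakthrough — yield down yes; particulate in product NO; conversion down yes; off-color product yes; selectivity down yes
(F) pump cavitation — yield down NO; particulate in product yes; conversion down NO; off-color product yes; selectivity down yes
(A) is the only candidate with no mismatches.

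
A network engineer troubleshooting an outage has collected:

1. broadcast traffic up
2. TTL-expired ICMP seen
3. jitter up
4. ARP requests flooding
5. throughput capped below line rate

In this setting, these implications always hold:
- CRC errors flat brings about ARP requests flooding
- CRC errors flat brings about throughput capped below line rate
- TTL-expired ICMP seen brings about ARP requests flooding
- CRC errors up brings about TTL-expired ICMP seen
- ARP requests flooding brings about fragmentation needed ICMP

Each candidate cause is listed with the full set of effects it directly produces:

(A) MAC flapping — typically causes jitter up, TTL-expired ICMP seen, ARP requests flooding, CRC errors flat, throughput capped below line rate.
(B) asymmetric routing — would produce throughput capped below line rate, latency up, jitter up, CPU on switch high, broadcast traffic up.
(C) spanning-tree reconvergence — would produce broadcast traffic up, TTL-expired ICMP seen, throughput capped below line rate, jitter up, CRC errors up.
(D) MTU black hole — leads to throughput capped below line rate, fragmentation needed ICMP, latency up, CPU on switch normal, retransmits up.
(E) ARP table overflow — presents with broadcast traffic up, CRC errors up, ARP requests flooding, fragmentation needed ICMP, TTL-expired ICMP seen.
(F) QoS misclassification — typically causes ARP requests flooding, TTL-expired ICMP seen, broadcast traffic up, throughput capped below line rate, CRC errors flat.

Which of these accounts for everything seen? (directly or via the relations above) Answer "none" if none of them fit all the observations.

Testing each hypothesis:
(A) MAC flapping — broadcast traffic up -; TTL-expired ICMP seen +; jitter up +; ARP requests flooding +; throughput capped below line rate +
(B) asymmetric routing — broadcast traffic up +; TTL-expired ICMP seen -; jitter up +; ARP requests flooding -; throughput capped below line rate +
(C) spanning-tree reconvergence — accounts for every observation (ARP requests flooding through TTL-expired ICMP seen → ARP requests flooding)
(D) MTU black hole — does not account for broadcast traffic up, TTL-expired ICMP seen, jitter up, ARP requests flooding
(E) ARP table overflow — broadcast traffic up +; TTL-expired ICMP seen +; jitter up -; ARP requests flooding +; throughput capped below line rate -
(F) QoS misclassification — broadcast traffic up +; TTL-expired ICMP seen +; jitter up -; ARP requests flooding +; throughput capped below line rate +
(C) is the only candidate with no mismatches.

C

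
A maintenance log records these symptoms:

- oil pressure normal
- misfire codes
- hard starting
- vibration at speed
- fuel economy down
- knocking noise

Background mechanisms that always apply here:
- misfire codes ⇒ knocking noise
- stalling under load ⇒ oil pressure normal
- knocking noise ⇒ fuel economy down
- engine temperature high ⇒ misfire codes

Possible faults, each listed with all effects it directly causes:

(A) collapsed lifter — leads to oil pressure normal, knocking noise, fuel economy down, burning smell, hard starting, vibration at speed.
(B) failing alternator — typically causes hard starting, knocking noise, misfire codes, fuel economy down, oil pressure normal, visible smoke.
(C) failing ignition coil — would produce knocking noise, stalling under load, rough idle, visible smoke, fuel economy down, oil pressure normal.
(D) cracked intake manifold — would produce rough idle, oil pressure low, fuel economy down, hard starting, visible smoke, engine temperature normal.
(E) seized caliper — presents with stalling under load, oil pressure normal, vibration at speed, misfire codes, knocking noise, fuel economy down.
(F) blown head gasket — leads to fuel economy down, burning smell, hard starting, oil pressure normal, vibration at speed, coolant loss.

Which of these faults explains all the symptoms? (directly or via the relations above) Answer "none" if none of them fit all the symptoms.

none

For each candidate, compare predicted effects to what was observed:
(A) collapsed lifter — oil pressure normal yes; misfire codes NO; hard starting yes; vibration at speed yes; fuel economy down yes; knocking noise yes
(B) failing alternator — oil pressure normal yes; misfire codes yes; hard starting yes; vibration at speed NO; fuel economy down yes; knocking noise yes
(C) failing ignition coil — oil pressure normal yes; misfire codes NO; hard starting NO; vibration at speed NO; fuel economy down yes; knocking noise yes
(D) cracked intake manifold — oil pressure normal NO; misfire codes NO; hard starting yes; vibration at speed NO; fuel economy down yes; knocking noise NO
(E) seized caliper — oil pressure normal yes; misfire codes yes; hard starting NO; vibration at speed yes; fuel economy down yes; knocking noise yes
(F) blown head gasket — does not account for misfire codes, knocking noise
No candidate is consistent with all observations.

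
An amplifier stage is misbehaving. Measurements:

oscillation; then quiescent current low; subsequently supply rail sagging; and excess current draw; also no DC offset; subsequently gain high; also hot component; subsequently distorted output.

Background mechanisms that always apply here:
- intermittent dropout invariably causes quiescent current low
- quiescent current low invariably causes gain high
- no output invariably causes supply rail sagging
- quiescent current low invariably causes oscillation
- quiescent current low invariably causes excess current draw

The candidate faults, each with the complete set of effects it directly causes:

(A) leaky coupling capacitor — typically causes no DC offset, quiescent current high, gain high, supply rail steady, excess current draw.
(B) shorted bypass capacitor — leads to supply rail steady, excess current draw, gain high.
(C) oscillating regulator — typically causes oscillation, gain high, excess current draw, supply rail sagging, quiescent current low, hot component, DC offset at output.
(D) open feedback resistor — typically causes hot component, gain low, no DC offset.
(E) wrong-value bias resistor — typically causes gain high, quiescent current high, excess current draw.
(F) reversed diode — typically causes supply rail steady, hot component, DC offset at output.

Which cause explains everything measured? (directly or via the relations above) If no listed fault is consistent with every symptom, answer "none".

Checking each candidate against the observations:
(A) leaky coupling capacitor — oscillation -; quiescent current low -; supply rail sagging -; excess current draw +; no DC offset +; gain high +; hot component -; distorted output -
(B) shorted bypass capacitor — oscillation -; quiescent current low -; supply rail sagging -; excess current draw +; no DC offset -; gain high +; hot component -; distorted output -
(C) oscillating regulator — fails on no DC offset, distorted output (predicts DC offset at output, not no DC offset)
(D) open feedback resistor — oscillation -; quiescent current low -; supply rail sagging -; excess current draw -; no DC offset +; gain high -; hot component +; distorted output -
(E) wrong-value bias resistor — fails on oscillation, quiescent current low, supply rail sagging, no DC offset, hot component, distorted output (predicts quiescent current high, not quiescent current low)
(F) reversed diode — oscillation -; quiescent current low -; supply rail sagging -; excess current draw -; no DC offset -; gain high -; hot component +; distorted output -
None of the listed candidates fits everything.

none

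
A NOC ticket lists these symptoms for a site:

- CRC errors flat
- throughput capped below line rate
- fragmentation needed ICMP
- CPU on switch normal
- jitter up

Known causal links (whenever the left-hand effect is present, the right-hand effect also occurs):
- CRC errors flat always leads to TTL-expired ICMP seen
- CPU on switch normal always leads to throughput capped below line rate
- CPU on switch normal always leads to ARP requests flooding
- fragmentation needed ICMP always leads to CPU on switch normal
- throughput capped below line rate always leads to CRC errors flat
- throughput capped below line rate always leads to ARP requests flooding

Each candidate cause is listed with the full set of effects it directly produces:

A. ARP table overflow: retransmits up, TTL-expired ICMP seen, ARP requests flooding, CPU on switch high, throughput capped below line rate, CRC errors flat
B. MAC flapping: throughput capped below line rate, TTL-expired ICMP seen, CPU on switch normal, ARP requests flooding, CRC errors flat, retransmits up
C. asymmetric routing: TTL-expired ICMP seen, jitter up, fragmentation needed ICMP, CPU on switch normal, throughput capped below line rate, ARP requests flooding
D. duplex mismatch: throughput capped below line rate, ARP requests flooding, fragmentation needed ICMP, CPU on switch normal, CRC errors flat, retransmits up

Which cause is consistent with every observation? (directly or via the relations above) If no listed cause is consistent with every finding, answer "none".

C

Testing each hypothesis:
(A) ARP table overflow — fails on fragmentation needed ICMP, CPU on switch normal, jitter up (predicts CPU on switch high, not CPU on switch normal)
(B) MAC flapping — CRC errors flat +; throughput capped below line rate +; fragmentation needed ICMP -; CPU on switch normal +; jitter up -
(C) asymmetric routing — CRC errors flat + (via throughput capped below line rate → CRC errors flat); throughput capped below line rate +; fragmentation needed ICMP +; CPU on switch normal +; jitter up +
(D) duplex mismatch — does not account for jitter up
(C) is the only candidate with no mismatches.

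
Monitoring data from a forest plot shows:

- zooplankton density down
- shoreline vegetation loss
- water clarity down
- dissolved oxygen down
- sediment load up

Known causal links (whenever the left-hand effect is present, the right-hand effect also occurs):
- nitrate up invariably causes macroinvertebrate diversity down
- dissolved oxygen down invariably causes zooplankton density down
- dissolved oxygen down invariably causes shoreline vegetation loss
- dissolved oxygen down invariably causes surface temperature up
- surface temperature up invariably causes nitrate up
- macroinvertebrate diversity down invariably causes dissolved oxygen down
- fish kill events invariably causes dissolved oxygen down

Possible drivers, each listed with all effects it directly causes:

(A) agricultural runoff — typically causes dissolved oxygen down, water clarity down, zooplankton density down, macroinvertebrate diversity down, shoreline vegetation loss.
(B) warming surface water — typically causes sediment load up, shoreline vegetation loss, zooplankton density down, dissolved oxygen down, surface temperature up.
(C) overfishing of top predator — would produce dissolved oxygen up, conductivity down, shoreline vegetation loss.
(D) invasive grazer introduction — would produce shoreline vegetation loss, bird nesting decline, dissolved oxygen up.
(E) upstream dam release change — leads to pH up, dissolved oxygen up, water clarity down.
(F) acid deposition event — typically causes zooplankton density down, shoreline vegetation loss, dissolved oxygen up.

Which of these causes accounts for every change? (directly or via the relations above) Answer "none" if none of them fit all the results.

none

Testing each hypothesis:
(A) agricultural runoff — zooplankton density down yes; shoreline vegetation loss yes; water clarity down yes; dissolved oxygen down yes; sediment load up NO
(B) warming surface water — does not account for water clarity down
(C) overfishing of top predator — fails on zooplankton density down, water clarity down, dissolved oxygen down, sediment load up (predicts dissolved oxygen up, not dissolved oxygen down)
(D) invasive grazer introduction — fails on zooplankton density down, water clarity down, dissolved oxygen down, sediment load up (predicts dissolved oxygen up, not dissolved oxygen down)
(E) upstream dam release change — fails on zooplankton density down, shoreline vegetation loss, dissolved oxygen down, sediment load up (predicts dissolved oxygen up, not dissolved oxygen down)
(F) acid deposition event — zooplankton density down yes; shoreline vegetation loss yes; water clarity down NO; dissolved oxygen down NO; sediment load up NO
No candidate is consistent with all observations.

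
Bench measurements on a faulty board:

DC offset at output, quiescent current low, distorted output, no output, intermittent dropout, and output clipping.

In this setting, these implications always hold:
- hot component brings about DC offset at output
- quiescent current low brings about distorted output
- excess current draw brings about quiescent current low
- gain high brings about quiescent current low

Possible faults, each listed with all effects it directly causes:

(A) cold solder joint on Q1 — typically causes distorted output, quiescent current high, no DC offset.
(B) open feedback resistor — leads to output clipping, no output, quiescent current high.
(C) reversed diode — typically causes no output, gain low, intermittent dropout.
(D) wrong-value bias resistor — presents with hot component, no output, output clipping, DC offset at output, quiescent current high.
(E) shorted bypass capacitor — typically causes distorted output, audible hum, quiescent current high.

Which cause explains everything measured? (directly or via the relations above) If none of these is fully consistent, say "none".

Checking each candidate against the observations:
(A) cold solder joint on Q1 — fails on DC offset at output, quiescent current low, no output, intermittent dropout, output clipping (predicts no DC offset, not DC offset at output; predicts quiescent current high, not quiescent current low)
(B) open feedback resistor — DC offset at output ✗; quiescent current low ✗; distorted output ✗; no output ✓; intermittent dropout ✗; output clipping ✓
(C) reversed diode — DC offset at output ✗; quiescent current low ✗; distorted output ✗; no output ✓; intermittent dropout ✓; output clipping ✗
(D) wrong-value bias resistor — fails on quiescent current low, distorted output, intermittent dropout (predicts quiescent current high, not quiescent current low)
(E) shorted bypass capacitor — fails on DC offset at output, quiescent current low, no output, intermittent dropout, output clipping (predicts quiescent current high, not quiescent current low)
No candidate is consistent with all observations.

none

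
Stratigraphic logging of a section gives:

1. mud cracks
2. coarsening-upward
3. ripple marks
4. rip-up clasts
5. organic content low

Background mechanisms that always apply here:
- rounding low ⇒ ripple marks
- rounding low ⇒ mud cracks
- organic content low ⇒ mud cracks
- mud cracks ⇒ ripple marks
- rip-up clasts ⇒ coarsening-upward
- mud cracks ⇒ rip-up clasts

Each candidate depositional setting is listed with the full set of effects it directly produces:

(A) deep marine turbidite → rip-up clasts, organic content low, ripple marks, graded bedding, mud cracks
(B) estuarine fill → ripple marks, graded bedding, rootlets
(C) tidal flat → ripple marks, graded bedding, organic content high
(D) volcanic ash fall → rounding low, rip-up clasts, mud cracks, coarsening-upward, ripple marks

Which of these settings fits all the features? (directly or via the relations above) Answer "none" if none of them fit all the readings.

Checking each candidate against the observations:
(A) deep marine turbidite — accounts for every observation (coarsening-upward by rip-up clasts → coarsening-upward)
(B) estuarine fill — mud cracks miss; coarsening-upward miss; ripple marks match; rip-up clasts miss; organic content low miss
(C) tidal flat — fails on mud cracks, coarsening-upward, rip-up clasts, organic content low (predicts organic content high, not organic content low)
(D) volcanic ash fall — does not account for organic content low
Only (A) is consistent with every observation.

A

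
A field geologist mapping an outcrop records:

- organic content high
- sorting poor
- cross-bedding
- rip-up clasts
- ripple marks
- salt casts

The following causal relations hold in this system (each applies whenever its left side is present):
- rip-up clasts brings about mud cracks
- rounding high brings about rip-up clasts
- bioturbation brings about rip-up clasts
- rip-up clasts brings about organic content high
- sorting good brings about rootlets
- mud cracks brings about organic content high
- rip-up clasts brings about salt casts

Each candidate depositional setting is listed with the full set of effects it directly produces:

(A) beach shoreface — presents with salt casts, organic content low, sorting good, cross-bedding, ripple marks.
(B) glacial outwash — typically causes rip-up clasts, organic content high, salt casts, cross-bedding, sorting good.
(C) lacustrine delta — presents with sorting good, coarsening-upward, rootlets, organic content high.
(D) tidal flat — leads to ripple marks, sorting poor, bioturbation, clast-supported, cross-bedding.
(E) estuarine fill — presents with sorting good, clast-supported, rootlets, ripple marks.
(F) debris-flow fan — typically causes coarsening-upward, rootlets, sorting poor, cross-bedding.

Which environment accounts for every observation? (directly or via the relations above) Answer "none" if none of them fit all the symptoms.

Checking each candidate against the observations:
(A) beach shoreface — fails on organic content high, sorting poor, rip-up clasts (predicts organic content low, not organic content high; predicts sorting good, not sorting poor)
(B) glacial outwash — organic content high match; sorting poor miss; cross-bedding match; rip-up clasts match; ripple marks miss; salt casts match
(C) lacustrine delta — organic content high match; sorting poor miss; cross-bedding miss; rip-up clasts miss; ripple marks miss; salt casts miss
(D) tidal flat — organic content high match (via bioturbation → rip-up clasts → organic content high); sorting poor match; cross-bedding match; rip-up clasts match (via bioturbation → rip-up clasts); ripple marks match; salt casts match (via bioturbation → rip-up clasts → salt casts)
(E) estuarine fill — organic content high miss; sorting poor miss; cross-bedding miss; rip-up clasts miss; ripple marks match; salt casts miss
(F) debris-flow fan — does not account for organic content high, rip-up clasts, ripple marks, salt casts
Only (D) is consistent with every observation.

D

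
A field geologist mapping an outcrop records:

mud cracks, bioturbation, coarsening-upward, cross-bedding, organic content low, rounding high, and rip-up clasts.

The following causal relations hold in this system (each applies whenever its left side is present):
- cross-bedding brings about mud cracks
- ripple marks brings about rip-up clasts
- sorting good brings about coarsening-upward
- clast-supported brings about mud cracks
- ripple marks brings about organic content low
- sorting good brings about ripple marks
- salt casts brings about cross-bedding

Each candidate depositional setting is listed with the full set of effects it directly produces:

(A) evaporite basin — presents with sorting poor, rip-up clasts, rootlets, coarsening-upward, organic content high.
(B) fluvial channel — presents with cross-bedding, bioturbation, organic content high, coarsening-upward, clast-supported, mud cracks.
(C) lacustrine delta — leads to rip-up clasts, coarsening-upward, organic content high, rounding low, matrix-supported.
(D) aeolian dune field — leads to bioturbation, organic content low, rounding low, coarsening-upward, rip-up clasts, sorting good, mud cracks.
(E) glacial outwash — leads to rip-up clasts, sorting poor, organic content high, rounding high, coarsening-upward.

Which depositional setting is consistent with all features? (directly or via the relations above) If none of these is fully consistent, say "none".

none

Checking each candidate against the observations:
(A) evaporite basin — fails on mud cracks, bioturbation, cross-bedding, organic content low, rounding high (predicts organic content high, not organic content low)
(B) fluvial channel — mud cracks +; bioturbation +; coarsening-upward +; cross-bedding +; organic content low -; rounding high -; rip-up clasts -
(C) lacustrine delta — fails on mud cracks, bioturbation, cross-bedding, organic content low, rounding high (predicts organic content high, not organic content low; predicts rounding low, not rounding high)
(D) aeolian dune field — fails on cross-bedding, rounding high (predicts rounding low, not rounding high)
(E) glacial outwash — mud cracks -; bioturbation -; coarsening-upward +; cross-bedding -; organic content low -; rounding high +; rip-up clasts +
None of the listed candidates fits everything.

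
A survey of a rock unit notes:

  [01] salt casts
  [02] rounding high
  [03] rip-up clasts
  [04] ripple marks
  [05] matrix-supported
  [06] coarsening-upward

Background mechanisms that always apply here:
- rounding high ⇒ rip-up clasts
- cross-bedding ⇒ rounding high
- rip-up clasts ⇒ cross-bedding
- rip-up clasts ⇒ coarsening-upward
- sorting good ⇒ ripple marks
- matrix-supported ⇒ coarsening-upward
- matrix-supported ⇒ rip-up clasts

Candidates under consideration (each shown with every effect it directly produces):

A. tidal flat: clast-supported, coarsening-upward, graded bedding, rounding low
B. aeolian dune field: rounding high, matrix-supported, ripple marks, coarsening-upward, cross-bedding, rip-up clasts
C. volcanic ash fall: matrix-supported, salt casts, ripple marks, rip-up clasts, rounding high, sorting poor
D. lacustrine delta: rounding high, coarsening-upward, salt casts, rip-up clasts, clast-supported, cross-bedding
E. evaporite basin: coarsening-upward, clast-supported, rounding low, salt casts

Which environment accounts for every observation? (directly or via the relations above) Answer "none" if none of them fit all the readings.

C

For each candidate, compare predicted effects to what was observed:
(A) tidal flat — salt casts -; rounding high -; rip-up clasts -; ripple marks -; matrix-supported -; coarsening-upward +
(B) aeolian dune field — salt casts -; rounding high +; rip-up clasts +; ripple marks +; matrix-supported +; coarsening-upward +
(C) volcanic ash fall — accounts for every observation (coarsening-upward through matrix-supported → coarsening-upward)
(D) lacustrine delta — fails on ripple marks, matrix-supported (predicts clast-supported, not matrix-supported)
(E) evaporite basin — salt casts +; rounding high -; rip-up clasts -; ripple marks -; matrix-supported -; coarsening-upward +
(C) alone accounts for all the evidence.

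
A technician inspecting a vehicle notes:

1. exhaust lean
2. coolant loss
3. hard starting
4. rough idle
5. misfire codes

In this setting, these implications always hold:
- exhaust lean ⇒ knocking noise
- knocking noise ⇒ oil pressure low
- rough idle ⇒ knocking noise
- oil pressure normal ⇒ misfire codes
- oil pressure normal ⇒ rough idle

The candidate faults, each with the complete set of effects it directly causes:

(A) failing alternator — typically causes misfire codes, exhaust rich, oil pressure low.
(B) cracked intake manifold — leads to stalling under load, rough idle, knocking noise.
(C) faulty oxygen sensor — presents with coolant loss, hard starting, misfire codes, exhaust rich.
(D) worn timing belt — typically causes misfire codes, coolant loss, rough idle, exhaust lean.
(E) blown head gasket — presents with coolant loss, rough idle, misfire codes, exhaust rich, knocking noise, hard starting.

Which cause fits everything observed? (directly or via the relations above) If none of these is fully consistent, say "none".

none

For each candidate, compare predicted effects to what was observed:
(A) failing alternator — exhaust lean -; coolant loss -; hard starting -; rough idle -; misfire codes +
(B) cracked intake manifold — does not account for exhaust lean, coolant loss, hard starting, misfire codes
(C) faulty oxygen sensor — fails on exhaust lean, rough idle (predicts exhaust rich, not exhaust lean)
(D) worn timing belt — exhaust lean +; coolant loss +; hard starting -; rough idle +; misfire codes +
(E) blown head gasket — exhaust lean -; coolant loss +; hard starting +; rough idle +; misfire codes +
Every candidate fails on at least one observation.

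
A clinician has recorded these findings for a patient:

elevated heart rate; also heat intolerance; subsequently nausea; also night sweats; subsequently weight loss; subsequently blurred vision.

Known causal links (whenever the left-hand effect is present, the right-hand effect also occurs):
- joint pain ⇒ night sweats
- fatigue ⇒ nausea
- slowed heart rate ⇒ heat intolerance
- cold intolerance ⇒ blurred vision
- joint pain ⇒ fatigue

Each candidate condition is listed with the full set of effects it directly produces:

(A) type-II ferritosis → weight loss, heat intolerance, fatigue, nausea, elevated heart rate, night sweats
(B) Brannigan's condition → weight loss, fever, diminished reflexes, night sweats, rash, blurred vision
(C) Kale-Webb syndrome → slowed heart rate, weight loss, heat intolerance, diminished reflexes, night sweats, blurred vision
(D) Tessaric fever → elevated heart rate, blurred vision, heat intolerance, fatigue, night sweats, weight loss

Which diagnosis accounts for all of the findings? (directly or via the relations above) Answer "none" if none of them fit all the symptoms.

Testing each hypothesis:
(A) type-II ferritosis — elevated heart rate yes; heat intolerance yes; nausea yes; night sweats yes; weight loss yes; blurred vision NO
(B) Brannigan's condition — elevated heart rate NO; heat intolerance NO; nausea NO; night sweats yes; weight loss yes; blurred vision yes
(C) Kale-Webb syndrome — elevated heart rate NO; heat intolerance yes; nausea NO; night sweats yes; weight loss yes; blurred vision yes
(D) Tessaric fever — accounts for every observation (nausea through fatigue → nausea)
Only (D) is consistent with every observation.

D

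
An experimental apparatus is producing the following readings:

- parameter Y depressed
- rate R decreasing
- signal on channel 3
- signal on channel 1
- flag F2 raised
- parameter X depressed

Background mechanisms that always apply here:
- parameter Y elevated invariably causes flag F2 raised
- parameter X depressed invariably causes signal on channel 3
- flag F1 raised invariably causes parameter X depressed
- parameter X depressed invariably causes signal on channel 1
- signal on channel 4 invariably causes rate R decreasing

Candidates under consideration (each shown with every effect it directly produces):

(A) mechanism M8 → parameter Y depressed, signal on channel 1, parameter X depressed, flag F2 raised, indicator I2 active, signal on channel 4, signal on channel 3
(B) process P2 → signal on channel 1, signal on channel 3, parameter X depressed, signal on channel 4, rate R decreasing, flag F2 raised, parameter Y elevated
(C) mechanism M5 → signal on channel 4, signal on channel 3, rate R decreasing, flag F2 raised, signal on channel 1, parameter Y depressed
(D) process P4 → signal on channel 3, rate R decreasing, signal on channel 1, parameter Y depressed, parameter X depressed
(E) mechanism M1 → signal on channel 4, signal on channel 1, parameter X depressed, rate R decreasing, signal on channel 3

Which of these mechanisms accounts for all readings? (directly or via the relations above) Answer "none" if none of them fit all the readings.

A

Testing each hypothesis:
(A) mechanism M8 — accounts for every observation (rate R decreasing via signal on channel 4 → rate R decreasing)
(B) process P2 — fails on parameter Y depressed (predicts parameter Y elevated, not parameter Y depressed)
(C) mechanism M5 — does not account for parameter X depressed
(D) process P4 — does not account for flag F2 raised
(E) mechanism M1 — does not account for parameter Y depressed, flag F2 raised
(A) is the only candidate with no mismatches.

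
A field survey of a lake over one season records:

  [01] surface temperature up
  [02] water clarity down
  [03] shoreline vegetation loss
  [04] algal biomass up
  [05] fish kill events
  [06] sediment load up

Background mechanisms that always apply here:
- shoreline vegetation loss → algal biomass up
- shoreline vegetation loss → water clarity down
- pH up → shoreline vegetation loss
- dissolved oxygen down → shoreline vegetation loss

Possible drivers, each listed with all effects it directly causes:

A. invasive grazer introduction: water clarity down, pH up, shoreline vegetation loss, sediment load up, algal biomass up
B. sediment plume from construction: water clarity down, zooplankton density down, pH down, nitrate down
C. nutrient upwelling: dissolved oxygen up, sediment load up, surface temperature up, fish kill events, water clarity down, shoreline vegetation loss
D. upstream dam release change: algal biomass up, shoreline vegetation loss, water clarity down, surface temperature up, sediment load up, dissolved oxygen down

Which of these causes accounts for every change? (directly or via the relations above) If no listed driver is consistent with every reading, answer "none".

C

Testing each hypothesis:
(A) invasive grazer introduction — does not account for surface temperature up, fish kill events
(B) sediment plume from construction — does not account for surface temperature up, shoreline vegetation loss, algal biomass up, fish kill events, sediment load up
(C) nutrient upwelling — surface temperature up yes; water clarity down yes; shoreline vegetation loss yes; algal biomass up yes (via shoreline vegetation loss → algal biomass up); fish kill events yes; sediment load up yes
(D) upstream dam release change — surface temperature up yes; water clarity down yes; shoreline vegetation loss yes; algal biomass up yes; fish kill events NO; sediment load up yes
(C) is the only candidate with no mismatches.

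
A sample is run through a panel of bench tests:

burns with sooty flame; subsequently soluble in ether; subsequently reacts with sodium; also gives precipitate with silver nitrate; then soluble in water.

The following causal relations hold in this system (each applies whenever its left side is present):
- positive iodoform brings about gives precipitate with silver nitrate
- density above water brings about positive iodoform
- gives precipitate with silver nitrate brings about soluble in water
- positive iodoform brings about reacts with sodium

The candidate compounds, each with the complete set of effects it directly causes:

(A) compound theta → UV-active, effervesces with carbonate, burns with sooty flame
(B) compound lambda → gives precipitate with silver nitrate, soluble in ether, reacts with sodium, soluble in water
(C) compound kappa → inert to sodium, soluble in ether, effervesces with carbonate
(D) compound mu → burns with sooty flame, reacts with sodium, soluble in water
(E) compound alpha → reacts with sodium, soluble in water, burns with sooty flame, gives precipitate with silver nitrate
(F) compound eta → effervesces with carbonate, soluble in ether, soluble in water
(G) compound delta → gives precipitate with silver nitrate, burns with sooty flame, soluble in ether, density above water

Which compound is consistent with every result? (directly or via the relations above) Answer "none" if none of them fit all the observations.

G

For each candidate, compare predicted effects to what was observed:
(A) compound theta — does not account for soluble in ether, reacts with sodium, gives precipitate with silver nitrate, soluble in water
(B) compound lambda — burns with sooty flame miss; soluble in ether match; reacts with sodium match; gives precipitate with silver nitrate match; soluble in water match
(C) compound kappa — fails on burns with sooty flame, reacts with sodium, gives precipitate with silver nitrate, soluble in water (predicts inert to sodium, not reacts with sodium)
(D) compound mu — does not account for soluble in ether, gives precipitate with silver nitrate
(E) compound alpha — does not account for soluble in ether
(F) compound eta — does not account for burns with sooty flame, reacts with sodium, gives precipitate with silver nitrate
(G) compound delta — accounts for every observation (reacts with sodium by density above water → positive iodoform → reacts with sodium)
(G) alone accounts for all the evidence.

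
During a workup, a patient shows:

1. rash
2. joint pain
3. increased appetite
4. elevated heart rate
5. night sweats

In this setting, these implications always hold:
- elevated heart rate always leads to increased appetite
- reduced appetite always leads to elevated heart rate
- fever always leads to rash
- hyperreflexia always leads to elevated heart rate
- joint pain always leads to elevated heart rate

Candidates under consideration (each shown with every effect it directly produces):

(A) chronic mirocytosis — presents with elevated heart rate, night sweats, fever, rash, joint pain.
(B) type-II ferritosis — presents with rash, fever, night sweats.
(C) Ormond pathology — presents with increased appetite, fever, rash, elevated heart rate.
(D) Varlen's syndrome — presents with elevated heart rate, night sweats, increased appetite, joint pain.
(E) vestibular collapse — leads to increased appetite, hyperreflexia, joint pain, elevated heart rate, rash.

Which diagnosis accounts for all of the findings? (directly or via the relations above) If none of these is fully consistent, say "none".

Per-candidate check:
(A) chronic mirocytosis — rash match; joint pain match; increased appetite match (by elevated heart rate → increased appetite); elevated heart rate match; night sweats match
(B) type-II ferritosis — does not account for joint pain, increased appetite, elevated heart rate
(C) Ormond pathology — rash match; joint pain miss; increased appetite match; elevated heart rate match; night sweats miss
(D) Varlen's syndrome — rash miss; joint pain match; increased appetite match; elevated heart rate match; night sweats match
(E) vestibular collapse — does not account for night sweats
(A) alone accounts for all the evidence.

A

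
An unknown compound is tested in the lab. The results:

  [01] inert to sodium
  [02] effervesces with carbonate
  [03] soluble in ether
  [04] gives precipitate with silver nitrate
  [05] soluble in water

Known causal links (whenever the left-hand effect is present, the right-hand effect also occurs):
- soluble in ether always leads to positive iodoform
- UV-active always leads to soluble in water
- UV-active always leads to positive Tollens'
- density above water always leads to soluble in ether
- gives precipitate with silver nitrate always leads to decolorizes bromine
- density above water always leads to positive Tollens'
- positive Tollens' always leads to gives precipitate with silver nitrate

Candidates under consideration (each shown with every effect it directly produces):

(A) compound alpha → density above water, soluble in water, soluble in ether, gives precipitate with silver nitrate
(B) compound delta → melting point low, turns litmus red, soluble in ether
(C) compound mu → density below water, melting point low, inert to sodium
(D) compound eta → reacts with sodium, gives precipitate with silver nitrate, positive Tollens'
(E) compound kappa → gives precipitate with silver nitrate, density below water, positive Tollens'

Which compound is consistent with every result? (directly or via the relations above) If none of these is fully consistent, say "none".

Per-candidate check:
(A) compound alpha — inert to sodium NO; effervesces with carbonate NO; soluble in ether yes; gives precipitate with silver nitrate yes; soluble in water yes
(B) compound delta — inert to sodium NO; effervesces with carbonate NO; soluble in ether yes; gives precipitate with silver nitrate NO; soluble in water NO
(C) compound mu — inert to sodium yes; effervesces with carbonate NO; soluble in ether NO; gives precipitate with silver nitrate NO; soluble in water NO
(D) compound eta — inert to sodium NO; effervesces with carbonate NO; soluble in ether NO; gives precipitate with silver nitrate yes; soluble in water NO
(E) compound kappa — inert to sodium NO; effervesces with carbonate NO; soluble in ether NO; gives precipitate with silver nitrate yes; soluble in water NO
Every candidate fails on at least one observation.

none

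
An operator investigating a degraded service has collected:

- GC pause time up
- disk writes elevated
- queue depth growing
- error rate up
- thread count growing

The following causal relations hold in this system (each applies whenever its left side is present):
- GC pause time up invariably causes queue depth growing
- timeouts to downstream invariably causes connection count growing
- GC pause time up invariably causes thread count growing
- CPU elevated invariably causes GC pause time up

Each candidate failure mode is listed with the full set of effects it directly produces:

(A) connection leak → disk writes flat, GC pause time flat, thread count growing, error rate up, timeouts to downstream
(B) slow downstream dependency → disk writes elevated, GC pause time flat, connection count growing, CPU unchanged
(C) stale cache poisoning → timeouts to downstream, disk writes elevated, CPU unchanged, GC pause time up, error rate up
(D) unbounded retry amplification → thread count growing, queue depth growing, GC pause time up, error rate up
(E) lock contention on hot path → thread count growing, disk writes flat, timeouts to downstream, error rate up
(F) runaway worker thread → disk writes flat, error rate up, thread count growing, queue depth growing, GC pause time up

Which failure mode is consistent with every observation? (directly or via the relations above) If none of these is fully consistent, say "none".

Per-candidate check:
(A) connection leak — GC pause time up ✗; disk writes elevated ✗; queue depth growing ✗; error rate up ✓; thread count growing ✓
(B) slow downstream dependency — fails on GC pause time up, queue depth growing, error rate up, thread count growing (predicts GC pause time flat, not GC pause time up)
(C) stale cache poisoning — GC pause time up ✓; disk writes elevated ✓; queue depth growing ✓ (through GC pause time up → queue depth growing); error rate up ✓; thread count growing ✓ (through GC pause time up → thread count growing)
(D) unbounded retry amplification — GC pause time up ✓; disk writes elevated ✗; queue depth growing ✓; error rate up ✓; thread count growing ✓
(E) lock contention on hot path — GC pause time up ✗; disk writes elevated ✗; queue depth growing ✗; error rate up ✓; thread count growing ✓
(F) runaway worker thread — fails on disk writes elevated (predicts disk writes flat, not disk writes elevated)
(C) alone accounts for all the evidence.

C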